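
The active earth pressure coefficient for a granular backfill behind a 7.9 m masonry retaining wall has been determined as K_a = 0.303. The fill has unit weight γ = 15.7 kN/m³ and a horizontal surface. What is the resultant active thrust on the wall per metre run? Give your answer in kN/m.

148 kN/m

P = ½ K_a γ H² = 0.5 × 0.303 × 15.7 × 7.9² = 148.4 kN/m.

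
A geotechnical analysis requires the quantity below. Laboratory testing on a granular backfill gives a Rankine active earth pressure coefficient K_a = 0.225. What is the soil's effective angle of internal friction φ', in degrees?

K_a = tan²(45° − φ/2) ⇒ 45° − φ/2 = arctan(√0.225) = 25.38°.
φ = 2(45° − 25.38°) = 39.25°.

39.2°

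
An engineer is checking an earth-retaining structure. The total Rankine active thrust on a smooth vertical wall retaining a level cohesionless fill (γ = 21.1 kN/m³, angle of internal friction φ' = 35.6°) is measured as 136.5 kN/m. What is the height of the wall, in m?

K_a = 0.2641. P_a = ½ K_a γ H² ⇒ H = √(2P_a/(K_a γ)).
H = √(2×136.5/(0.2641×21.1)) = 6.999 m.

7.00 m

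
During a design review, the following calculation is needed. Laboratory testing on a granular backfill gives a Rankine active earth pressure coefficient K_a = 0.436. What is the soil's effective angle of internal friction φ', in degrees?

K_a = tan²(45° − φ/2) ⇒ 45° − φ/2 = arctan(√0.436) = 33.44°.
φ = 2(45° − 33.44°) = 23.13°.

23.1°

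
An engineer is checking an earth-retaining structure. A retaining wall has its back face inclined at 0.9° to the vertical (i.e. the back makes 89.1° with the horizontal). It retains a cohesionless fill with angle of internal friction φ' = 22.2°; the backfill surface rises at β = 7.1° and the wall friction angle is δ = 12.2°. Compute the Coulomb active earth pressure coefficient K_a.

0.461

K_a = sin²(α+φ) / [sin²α · sin(α−δ) · (1 + √{sin(φ+δ)sin(φ−β) / (sin(α−δ)sin(α+β))})²].
With α = 89.1°, φ = 22.2°, δ = 12.2°, β = 7.1°: K_a = 0.4615.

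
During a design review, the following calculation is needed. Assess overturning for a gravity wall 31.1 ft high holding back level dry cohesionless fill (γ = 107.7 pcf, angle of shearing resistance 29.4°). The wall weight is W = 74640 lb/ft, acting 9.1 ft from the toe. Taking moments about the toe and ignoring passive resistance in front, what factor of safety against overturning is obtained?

K_a = tan²(45° − 29.4°/2) = 0.3415.
P_a = ½K_aγH² = 0.5×0.3415×107.7×31.1² = 17790 lb/ft, acting at H/3 = 10.37 ft above the base.
Overturning moment M_o = P_a × H/3 = 17790 × 10.37 = 184400.
Resisting moment M_r = W × 9.1 = 74640 × 9.1 = 679200.
FS_overturning = M_r/M_o = 679200/184400 = 3.684.

3.68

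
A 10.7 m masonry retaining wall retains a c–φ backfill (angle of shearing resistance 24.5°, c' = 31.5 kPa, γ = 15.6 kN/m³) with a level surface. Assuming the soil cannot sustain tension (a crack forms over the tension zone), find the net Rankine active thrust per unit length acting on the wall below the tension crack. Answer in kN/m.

K_a = 0.4137; √K_a = 0.6432.
Tension-crack depth z_c = 2c/(γ√K_a) = 2×31.5/(15.6×0.6432) = 6.278 m.
σ_a at base = K_a γ H − 2c√K_a = 0.4137×15.6×10.7 − 2×31.5×0.6432 = 28.54 kPa.
P_a = ½ × 28.54 × (H − z_c) = 0.5×28.54×4.422 = 63.09 kN/m.

63.1 kN/m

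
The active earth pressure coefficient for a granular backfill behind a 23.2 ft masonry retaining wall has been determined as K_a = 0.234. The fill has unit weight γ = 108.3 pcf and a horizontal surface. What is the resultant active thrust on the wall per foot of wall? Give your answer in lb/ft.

6820 lb/ft

P = ½ K_a γ H² = 0.5 × 0.234 × 108.3 × 23.2² = 6820 lb/ft.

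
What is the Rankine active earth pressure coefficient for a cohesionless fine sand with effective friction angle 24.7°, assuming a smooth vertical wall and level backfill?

0.411

K_a = tan²(45° − φ/2) = tan²(32.65°) = 0.4106.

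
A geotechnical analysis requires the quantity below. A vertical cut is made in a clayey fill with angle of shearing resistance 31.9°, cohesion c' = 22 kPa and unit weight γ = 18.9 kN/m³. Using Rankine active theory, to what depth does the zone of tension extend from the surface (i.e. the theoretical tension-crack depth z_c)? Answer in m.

K_a = tan²(45° − 31.9°/2) = 0.3085; √K_a = 0.5555.
The active pressure is zero where K_a γ z = 2c√K_a, so z_c = 2c/(γ√K_a) = 2×22/(18.9×0.5555) = 4.191 m.

4.19 m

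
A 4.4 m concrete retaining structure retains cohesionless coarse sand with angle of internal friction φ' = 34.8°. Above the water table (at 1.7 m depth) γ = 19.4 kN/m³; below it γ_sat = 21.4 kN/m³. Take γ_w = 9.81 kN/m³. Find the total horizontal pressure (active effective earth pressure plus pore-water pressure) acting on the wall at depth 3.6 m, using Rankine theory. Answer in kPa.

K_a = (1 − sin φ)/(1 + sin φ) = 0.2733.
γ' = 21.4 − 9.81 = 11.59 kN/m³.
Effective vertical stress at 3.6 m: σ'_v = 19.4×1.7 + 11.59×1.90 = 55.00 kPa.
σ'_h = K_a σ'_v = 0.2733 × 55.00 = 15.03 kPa; u = γ_w × 1.90 = 18.64 kPa.
Total σ_h = 15.03 + 18.64 = 33.67 kPa.

33.7 kPa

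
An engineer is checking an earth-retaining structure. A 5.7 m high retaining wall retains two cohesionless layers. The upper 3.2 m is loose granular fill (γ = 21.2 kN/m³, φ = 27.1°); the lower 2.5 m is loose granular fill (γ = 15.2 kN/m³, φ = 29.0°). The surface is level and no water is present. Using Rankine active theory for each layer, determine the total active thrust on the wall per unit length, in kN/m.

116 kN/m

K_a1 = tan²(45°−27.1°/2) = 0.3741; K_a2 = tan²(45°−29.0°/2) = 0.3470.
Layer 1: σ at base = K_a1 γ₁ h₁ = 25.38 kPa; P₁ = ½×25.38×3.2 = 40.60.
Layer 2: σ_v at top = γ₁h₁ = 67.84; σ_h top = K_a2×67.84 = 23.54; σ_h base = K_a2×(67.84+15.2×2.5) = 36.72.
P₂ = ½(23.54+36.72)×2.5 = 75.33. Total P_a = 40.60+75.33 = 115.9 kN/m.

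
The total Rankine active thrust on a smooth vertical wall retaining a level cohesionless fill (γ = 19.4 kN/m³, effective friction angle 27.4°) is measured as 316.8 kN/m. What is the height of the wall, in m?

K_a = 0.3697. P_a = ½ K_a γ H² ⇒ H = √(2P_a/(K_a γ)).
H = √(2×316.8/(0.3697×19.4)) = 9.399 m.

9.40 m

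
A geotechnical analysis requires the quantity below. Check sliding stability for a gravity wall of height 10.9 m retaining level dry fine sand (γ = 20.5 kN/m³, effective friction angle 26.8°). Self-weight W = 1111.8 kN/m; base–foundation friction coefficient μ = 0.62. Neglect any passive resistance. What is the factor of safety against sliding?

K_a = tan²(45° − 26.8°/2) = 0.3785.
P_a = ½K_aγH² = 0.5×0.3785×20.5×10.9² = 460.9 kN/m, acting at H/3 = 3.633 m above the base.
FS_sliding = μW / P_a = 0.62×1111.8 / 460.9 = 1.496.

1.50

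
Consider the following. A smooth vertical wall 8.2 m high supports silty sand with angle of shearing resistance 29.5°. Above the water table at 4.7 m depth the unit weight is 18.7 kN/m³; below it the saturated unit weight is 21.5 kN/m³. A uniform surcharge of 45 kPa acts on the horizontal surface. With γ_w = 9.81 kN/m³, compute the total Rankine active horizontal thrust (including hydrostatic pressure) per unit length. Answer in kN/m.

385 kN/m

K_a = tan²(45° − φ/2) = 0.3401.
γ' = 21.5 − 9.81 = 11.69 kN/m³. h₂ = H − d_w = 3.5 m.
σ'_h: at surface K_a·q = 15.30; at WT K_a(q+γd_w) = 45.20; at base K_a(q+γd_w+γ'h₂) = 59.11 kPa.
P₁ = ½(15.30+45.20)×4.7 = 142.2; P₂ = ½(45.20+59.11)×3.5 = 182.5; P_w = ½γ_w h₂² = 60.09.
Total = 142.2+182.5+60.09 = 384.8 kN/m.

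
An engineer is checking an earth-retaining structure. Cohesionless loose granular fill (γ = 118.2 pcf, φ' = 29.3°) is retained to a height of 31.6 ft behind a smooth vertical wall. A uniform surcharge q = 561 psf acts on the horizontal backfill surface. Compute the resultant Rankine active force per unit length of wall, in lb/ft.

26300 lb/ft

K_a = tan²(45° − φ/2) = 0.3428.
Soil triangle: ½ K_a γ H² = 0.5×0.3428×118.2×31.6² = 20230 lb/ft.
Surcharge rectangle: K_a q H = 0.3428×561×31.6 = 6078 lb/ft.
Total = 20230 + 6078 = 26310 lb/ft.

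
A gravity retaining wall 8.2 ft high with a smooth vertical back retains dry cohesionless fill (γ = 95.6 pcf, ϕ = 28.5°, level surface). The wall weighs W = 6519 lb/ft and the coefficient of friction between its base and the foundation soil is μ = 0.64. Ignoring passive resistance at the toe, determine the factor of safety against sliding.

3.67

K_a = tan²(45° − 28.5°/2) = 0.3540.
P_a = ½K_aγH² = 0.5×0.3540×95.6×8.2² = 1138 lb/ft, acting at H/3 = 2.733 ft above the base.
FS_sliding = μW / P_a = 0.64×6519 / 1138 = 3.667.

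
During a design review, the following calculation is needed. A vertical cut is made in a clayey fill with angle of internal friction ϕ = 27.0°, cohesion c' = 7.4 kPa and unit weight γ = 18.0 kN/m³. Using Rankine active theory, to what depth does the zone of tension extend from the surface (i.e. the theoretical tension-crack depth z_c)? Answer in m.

K_a = tan²(45° − 27.0°/2) = 0.3755; √K_a = 0.6128.
The active pressure is zero where K_a γ z = 2c√K_a, so z_c = 2c/(γ√K_a) = 2×7.4/(18.0×0.6128) = 1.342 m.

1.34 m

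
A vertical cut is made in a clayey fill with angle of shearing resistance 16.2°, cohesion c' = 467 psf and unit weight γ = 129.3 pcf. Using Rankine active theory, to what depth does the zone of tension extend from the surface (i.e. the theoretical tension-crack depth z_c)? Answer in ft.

K_a = tan²(45° − 16.2°/2) = 0.5637; √K_a = 0.7508.
The active pressure is zero where K_a γ z = 2c√K_a, so z_c = 2c/(γ√K_a) = 2×467/(129.3×0.7508) = 9.621 ft.

9.62 ft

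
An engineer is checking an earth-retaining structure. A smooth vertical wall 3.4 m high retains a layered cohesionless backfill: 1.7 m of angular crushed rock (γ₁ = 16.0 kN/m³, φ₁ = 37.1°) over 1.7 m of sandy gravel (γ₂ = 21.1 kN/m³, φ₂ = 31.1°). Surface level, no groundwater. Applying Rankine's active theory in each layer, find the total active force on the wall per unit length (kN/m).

K_a1 = tan²(45°−37.1°/2) = 0.2475; K_a2 = tan²(45°−31.1°/2) = 0.3188.
Layer 1: σ at base = K_a1 γ₁ h₁ = 6.732 kPa; P₁ = ½×6.732×1.7 = 5.722.
Layer 2: σ_v at top = γ₁h₁ = 27.20; σ_h top = K_a2×27.20 = 8.671; σ_h base = K_a2×(27.20+21.1×1.7) = 20.11.
P₂ = ½(8.671+20.11)×1.7 = 24.46. Total P_a = 5.722+24.46 = 30.18 kN/m.

30.2 kN/m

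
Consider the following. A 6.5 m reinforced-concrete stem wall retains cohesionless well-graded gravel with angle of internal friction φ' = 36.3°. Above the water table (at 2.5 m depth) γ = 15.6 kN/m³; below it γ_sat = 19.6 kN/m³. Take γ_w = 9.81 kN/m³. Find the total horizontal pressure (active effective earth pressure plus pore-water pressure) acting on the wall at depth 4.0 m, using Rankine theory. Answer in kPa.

28.5 kPa

K_a = (1 − sin φ)/(1 + sin φ) = 0.2563.
γ' = 19.6 − 9.81 = 9.790 kN/m³.
Effective vertical stress at 4.0 m: σ'_v = 15.6×2.5 + 9.790×1.50 = 53.69 kPa.
σ'_h = K_a σ'_v = 0.2563 × 53.69 = 13.76 kPa; u = γ_w × 1.50 = 14.71 kPa.
Total σ_h = 13.76 + 14.71 = 28.47 kPa.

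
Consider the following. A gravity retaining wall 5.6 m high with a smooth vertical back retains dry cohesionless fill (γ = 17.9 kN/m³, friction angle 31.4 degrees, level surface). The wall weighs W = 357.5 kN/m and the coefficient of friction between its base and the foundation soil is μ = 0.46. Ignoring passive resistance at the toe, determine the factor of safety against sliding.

1.86

K_a = tan²(45° − 31.4°/2) = 0.3149.
P_a = ½K_aγH² = 0.5×0.3149×17.9×5.6² = 88.39 kN/m, acting at H/3 = 1.867 m above the base.
FS_sliding = μW / P_a = 0.46×357.5 / 88.39 = 1.861.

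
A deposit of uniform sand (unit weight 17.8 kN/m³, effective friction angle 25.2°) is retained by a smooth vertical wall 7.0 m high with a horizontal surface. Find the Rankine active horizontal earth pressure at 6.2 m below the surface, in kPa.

K_a = (1 − sin φ)/(1 + sin φ) = 0.4027.
σ_h = K_a γ z = 0.4027 × 17.8 × 6.2 = 44.45 kPa.

44.4 kPa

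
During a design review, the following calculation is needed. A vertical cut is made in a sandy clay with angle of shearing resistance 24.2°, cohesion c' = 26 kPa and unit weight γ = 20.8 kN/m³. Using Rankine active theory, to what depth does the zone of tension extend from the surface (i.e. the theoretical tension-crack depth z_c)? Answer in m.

K_a = tan²(45° − 24.2°/2) = 0.4185; √K_a = 0.6469.
The active pressure is zero where K_a γ z = 2c√K_a, so z_c = 2c/(γ√K_a) = 2×26/(20.8×0.6469) = 3.864 m.

3.86 m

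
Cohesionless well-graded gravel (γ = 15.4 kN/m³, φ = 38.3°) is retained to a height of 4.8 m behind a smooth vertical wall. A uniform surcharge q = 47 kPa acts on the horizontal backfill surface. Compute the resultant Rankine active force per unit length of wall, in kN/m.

94.6 kN/m

K_a = tan²(45° − φ/2) = 0.2347.
Soil triangle: ½ K_a γ H² = 0.5×0.2347×15.4×4.8² = 41.64 kN/m.
Surcharge rectangle: K_a q H = 0.2347×47×4.8 = 52.96 kN/m.
Total = 41.64 + 52.96 = 94.60 kN/m.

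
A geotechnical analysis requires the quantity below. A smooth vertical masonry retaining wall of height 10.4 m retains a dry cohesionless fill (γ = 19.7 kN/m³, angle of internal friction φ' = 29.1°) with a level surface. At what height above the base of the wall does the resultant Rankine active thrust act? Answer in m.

3.47 m

K_a = 0.3456.
The pressure distribution is triangular, so the resultant acts at H/3 above the base = 10.4/3 = 3.467 m.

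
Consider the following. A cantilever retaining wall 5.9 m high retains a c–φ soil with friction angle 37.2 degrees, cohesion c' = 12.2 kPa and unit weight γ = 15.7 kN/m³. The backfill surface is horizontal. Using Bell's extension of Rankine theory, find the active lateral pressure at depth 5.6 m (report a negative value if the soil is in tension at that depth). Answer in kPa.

9.55 kPa

K_a = (1 − sin φ)/(1 + sin φ) = 0.2464.
σ_a = K_a γ z − 2c√K_a = 0.2464×15.7×5.6 − 2×12.2×0.4964 = 9.553 kPa.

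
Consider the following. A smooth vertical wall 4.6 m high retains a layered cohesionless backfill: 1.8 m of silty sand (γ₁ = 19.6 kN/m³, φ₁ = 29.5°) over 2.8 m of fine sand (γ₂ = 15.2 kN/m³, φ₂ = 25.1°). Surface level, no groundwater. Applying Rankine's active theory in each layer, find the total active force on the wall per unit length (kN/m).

K_a1 = tan²(45°−29.5°/2) = 0.3401; K_a2 = tan²(45°−25.1°/2) = 0.4043.
Layer 1: σ at base = K_a1 γ₁ h₁ = 12.00 kPa; P₁ = ½×12.00×1.8 = 10.80.
Layer 2: σ_v at top = γ₁h₁ = 35.28; σ_h top = K_a2×35.28 = 14.26; σ_h base = K_a2×(35.28+15.2×2.8) = 31.47.
P₂ = ½(14.26+31.47)×2.8 = 64.03. Total P_a = 10.80+64.03 = 74.83 kN/m.

74.8 kN/m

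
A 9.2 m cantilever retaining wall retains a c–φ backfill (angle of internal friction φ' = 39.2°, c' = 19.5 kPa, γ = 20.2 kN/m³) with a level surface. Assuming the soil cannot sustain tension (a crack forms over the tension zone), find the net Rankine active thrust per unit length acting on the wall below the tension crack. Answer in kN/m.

K_a = 0.2255; √K_a = 0.4748.
Tension-crack depth z_c = 2c/(γ√K_a) = 2×19.5/(20.2×0.4748) = 4.066 m.
σ_a at base = K_a γ H − 2c√K_a = 0.2255×20.2×9.2 − 2×19.5×0.4748 = 23.38 kPa.
P_a = ½ × 23.38 × (H − z_c) = 0.5×23.38×5.134 = 60.02 kN/m.

60.0 kN/m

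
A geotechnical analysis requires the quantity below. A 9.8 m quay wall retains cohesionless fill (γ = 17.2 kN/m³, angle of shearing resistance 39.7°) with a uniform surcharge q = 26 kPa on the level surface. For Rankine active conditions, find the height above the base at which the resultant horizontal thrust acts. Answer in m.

3.65 m

K_a = 0.2204.
Triangular part P₁ = ½K_aγH² = 182.1 at H/3 = 3.267 m; rectangular part P₂ = K_a q H = 56.17 at H/2 = 4.900 m.
ȳ = (P₁·3.267 + P₂·4.900)/(P₁+P₂) = 3.652 m.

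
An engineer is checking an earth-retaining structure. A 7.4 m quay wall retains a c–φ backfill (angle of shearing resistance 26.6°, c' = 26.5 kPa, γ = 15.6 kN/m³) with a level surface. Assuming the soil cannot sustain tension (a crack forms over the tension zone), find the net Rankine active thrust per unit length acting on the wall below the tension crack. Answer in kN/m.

10.7 kN/m

K_a = 0.3814; √K_a = 0.6176.
Tension-crack depth z_c = 2c/(γ√K_a) = 2×26.5/(15.6×0.6176) = 5.501 m.
σ_a at base = K_a γ H − 2c√K_a = 0.3814×15.6×7.4 − 2×26.5×0.6176 = 11.30 kPa.
P_a = ½ × 11.30 × (H − z_c) = 0.5×11.30×1.899 = 10.73 kN/m.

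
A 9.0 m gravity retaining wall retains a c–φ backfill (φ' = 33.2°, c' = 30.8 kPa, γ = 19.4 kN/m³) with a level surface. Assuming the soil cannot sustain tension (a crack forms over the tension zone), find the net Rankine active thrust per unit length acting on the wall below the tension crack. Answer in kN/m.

27.7 kN/m

K_a = 0.2924; √K_a = 0.5407.
Tension-crack depth z_c = 2c/(γ√K_a) = 2×30.8/(19.4×0.5407) = 5.873 m.
σ_a at base = K_a γ H − 2c√K_a = 0.2924×19.4×9.0 − 2×30.8×0.5407 = 17.74 kPa.
P_a = ½ × 17.74 × (H − z_c) = 0.5×17.74×3.127 = 27.74 kN/m.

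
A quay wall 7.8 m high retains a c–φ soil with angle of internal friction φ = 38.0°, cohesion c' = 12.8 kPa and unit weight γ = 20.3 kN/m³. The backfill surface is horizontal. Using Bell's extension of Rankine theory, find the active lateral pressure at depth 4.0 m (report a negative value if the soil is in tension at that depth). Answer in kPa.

K_a = (1 − sin φ)/(1 + sin φ) = 0.2379.
σ_a = K_a γ z − 2c√K_a = 0.2379×20.3×4.0 − 2×12.8×0.4877 = 6.830 kPa.

6.83 kPa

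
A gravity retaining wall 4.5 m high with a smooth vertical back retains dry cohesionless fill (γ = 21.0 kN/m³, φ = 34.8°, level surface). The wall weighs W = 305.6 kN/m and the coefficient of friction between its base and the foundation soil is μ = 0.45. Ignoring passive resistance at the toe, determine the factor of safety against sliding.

2.37

K_a = tan²(45° − 34.8°/2) = 0.2733.
P_a = ½K_aγH² = 0.5×0.2733×21.0×4.5² = 58.11 kN/m, acting at H/3 = 1.500 m above the base.
FS_sliding = μW / P_a = 0.45×305.6 / 58.11 = 2.366.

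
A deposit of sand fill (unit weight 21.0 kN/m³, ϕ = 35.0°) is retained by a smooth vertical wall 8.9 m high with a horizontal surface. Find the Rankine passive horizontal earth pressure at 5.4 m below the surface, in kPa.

418 kPa

K_p = (1 + sin φ)/(1 − sin φ) = 3.690.
σ_h = K_p γ z = 3.690 × 21.0 × 5.4 = 418.5 kPa.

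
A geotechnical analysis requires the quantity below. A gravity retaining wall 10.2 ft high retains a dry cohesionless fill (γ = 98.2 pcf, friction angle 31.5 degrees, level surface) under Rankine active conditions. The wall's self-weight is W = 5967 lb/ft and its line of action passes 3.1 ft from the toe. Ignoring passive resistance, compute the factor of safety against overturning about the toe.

3.40

K_a = tan²(45° − 31.5°/2) = 0.3136.
P_a = ½K_aγH² = 0.5×0.3136×98.2×10.2² = 1602 lb/ft, acting at H/3 = 3.400 ft above the base.
Overturning moment M_o = P_a × H/3 = 1602 × 3.400 = 5447.
Resisting moment M_r = W × 3.1 = 5967 × 3.1 = 18500.
FS_overturning = M_r/M_o = 18500/5447 = 3.396.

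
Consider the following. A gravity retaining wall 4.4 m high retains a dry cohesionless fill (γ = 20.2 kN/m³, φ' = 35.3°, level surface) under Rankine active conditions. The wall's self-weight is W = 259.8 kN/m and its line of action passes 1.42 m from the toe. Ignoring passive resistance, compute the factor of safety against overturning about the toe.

K_a = tan²(45° − 35.3°/2) = 0.2675.
P_a = ½K_aγH² = 0.5×0.2675×20.2×4.4² = 52.31 kN/m, acting at H/3 = 1.467 m above the base.
Overturning moment M_o = P_a × H/3 = 52.31 × 1.467 = 76.73.
Resisting moment M_r = W × 1.42 = 259.8 × 1.42 = 368.9.
FS_overturning = M_r/M_o = 368.9/76.73 = 4.808.

4.81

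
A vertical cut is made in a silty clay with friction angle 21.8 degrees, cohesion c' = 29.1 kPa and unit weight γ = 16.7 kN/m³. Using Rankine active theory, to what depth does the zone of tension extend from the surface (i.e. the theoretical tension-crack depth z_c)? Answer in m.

K_a = tan²(45° − 21.8°/2) = 0.4584; √K_a = 0.6771.
The active pressure is zero where K_a γ z = 2c√K_a, so z_c = 2c/(γ√K_a) = 2×29.1/(16.7×0.6771) = 5.147 m.

5.15 m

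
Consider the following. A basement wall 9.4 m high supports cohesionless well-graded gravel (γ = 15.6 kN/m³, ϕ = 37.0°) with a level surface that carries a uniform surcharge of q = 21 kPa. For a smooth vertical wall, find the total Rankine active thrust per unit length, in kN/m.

K_a = tan²(45° − φ/2) = 0.2486.
Soil triangle: ½ K_a γ H² = 0.5×0.2486×15.6×9.4² = 171.3 kN/m.
Surcharge rectangle: K_a q H = 0.2486×21×9.4 = 49.07 kN/m.
Total = 171.3 + 49.07 = 220.4 kN/m.

220 kN/m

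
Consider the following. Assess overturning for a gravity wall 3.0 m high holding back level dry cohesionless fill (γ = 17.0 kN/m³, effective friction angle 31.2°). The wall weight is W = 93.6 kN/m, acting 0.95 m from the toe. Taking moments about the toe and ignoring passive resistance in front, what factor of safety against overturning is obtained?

3.66

K_a = tan²(45° − 31.2°/2) = 0.3175.
P_a = ½K_aγH² = 0.5×0.3175×17.0×3.0² = 24.29 kN/m, acting at H/3 = 1.000 m above the base.
Overturning moment M_o = P_a × H/3 = 24.29 × 1.000 = 24.29.
Resisting moment M_r = W × 0.95 = 93.6 × 0.95 = 88.92.
FS_overturning = M_r/M_o = 88.92/24.29 = 3.661.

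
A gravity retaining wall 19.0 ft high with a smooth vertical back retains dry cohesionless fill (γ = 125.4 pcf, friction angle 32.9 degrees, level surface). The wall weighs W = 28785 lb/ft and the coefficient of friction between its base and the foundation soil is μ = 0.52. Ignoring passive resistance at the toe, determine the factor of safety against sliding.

2.23

K_a = tan²(45° − 32.9°/2) = 0.2960.
P_a = ½K_aγH² = 0.5×0.2960×125.4×19.0² = 6701 lb/ft, acting at H/3 = 6.333 ft above the base.
FS_sliding = μW / P_a = 0.52×28785 / 6701 = 2.234.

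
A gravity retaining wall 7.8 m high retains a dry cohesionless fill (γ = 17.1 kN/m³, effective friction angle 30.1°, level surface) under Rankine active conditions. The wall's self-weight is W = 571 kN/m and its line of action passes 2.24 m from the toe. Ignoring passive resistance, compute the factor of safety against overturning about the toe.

2.85

K_a = tan²(45° − 30.1°/2) = 0.3320.
P_a = ½K_aγH² = 0.5×0.3320×17.1×7.8² = 172.7 kN/m, acting at H/3 = 2.600 m above the base.
Overturning moment M_o = P_a × H/3 = 172.7 × 2.600 = 449.0.
Resisting moment M_r = W × 2.24 = 571 × 2.24 = 1279.
FS_overturning = M_r/M_o = 1279/449.0 = 2.849.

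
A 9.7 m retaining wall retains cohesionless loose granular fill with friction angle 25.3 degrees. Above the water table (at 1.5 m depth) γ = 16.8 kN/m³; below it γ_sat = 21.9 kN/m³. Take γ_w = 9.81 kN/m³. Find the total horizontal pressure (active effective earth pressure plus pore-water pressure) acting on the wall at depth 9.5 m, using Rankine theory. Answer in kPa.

K_a = (1 − sin φ)/(1 + sin φ) = 0.4012.
γ' = 21.9 − 9.81 = 12.09 kN/m³.
Effective vertical stress at 9.5 m: σ'_v = 16.8×1.5 + 12.09×8.00 = 121.9 kPa.
σ'_h = K_a σ'_v = 0.4012 × 121.9 = 48.91 kPa; u = γ_w × 8.00 = 78.48 kPa.
Total σ_h = 48.91 + 78.48 = 127.4 kPa.

127 kPa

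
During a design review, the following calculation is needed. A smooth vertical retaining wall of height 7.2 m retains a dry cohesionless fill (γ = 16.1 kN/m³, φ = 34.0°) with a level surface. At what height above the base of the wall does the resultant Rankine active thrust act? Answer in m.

2.40 m

K_a = 0.2827.
The pressure distribution is triangular, so the resultant acts at H/3 above the base = 7.2/3 = 2.400 m.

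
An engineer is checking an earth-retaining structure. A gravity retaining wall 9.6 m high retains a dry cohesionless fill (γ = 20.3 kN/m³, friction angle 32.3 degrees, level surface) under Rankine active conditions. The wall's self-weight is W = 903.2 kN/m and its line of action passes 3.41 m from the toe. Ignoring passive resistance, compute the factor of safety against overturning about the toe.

K_a = tan²(45° − 32.3°/2) = 0.3035.
P_a = ½K_aγH² = 0.5×0.3035×20.3×9.6² = 283.9 kN/m, acting at H/3 = 3.200 m above the base.
Overturning moment M_o = P_a × H/3 = 283.9 × 3.200 = 908.4.
Resisting moment M_r = W × 3.41 = 903.2 × 3.41 = 3080.
FS_overturning = M_r/M_o = 3080/908.4 = 3.390.

3.39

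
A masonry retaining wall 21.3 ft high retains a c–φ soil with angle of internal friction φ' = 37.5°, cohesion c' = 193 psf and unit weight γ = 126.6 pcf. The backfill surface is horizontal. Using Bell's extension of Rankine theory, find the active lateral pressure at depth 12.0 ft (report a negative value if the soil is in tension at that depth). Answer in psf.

K_a = (1 − sin φ)/(1 + sin φ) = 0.2432.
σ_a = K_a γ z − 2c√K_a = 0.2432×126.6×12.0 − 2×193×0.4931 = 179.1 psf.

179 psf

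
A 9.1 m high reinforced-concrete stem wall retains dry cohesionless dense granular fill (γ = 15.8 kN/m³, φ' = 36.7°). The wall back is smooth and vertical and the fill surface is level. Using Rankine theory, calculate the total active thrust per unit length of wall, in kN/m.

165 kN/m

K_a = tan²(45° − φ/2) = 0.2519.
P_a = ½ K_a γ H² = 0.5 × 0.2519 × 15.8 × 9.1² = 164.8 kN/m.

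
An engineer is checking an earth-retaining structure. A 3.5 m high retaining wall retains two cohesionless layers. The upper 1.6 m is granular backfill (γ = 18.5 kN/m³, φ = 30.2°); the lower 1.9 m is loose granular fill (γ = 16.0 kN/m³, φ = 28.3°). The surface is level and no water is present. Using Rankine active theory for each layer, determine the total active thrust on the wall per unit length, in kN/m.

K_a1 = tan²(45°−30.2°/2) = 0.3307; K_a2 = tan²(45°−28.3°/2) = 0.3568.
Layer 1: σ at base = K_a1 γ₁ h₁ = 9.787 kPa; P₁ = ½×9.787×1.6 = 7.830.
Layer 2: σ_v at top = γ₁h₁ = 29.60; σ_h top = K_a2×29.60 = 10.56; σ_h base = K_a2×(29.60+16.0×1.9) = 21.41.
P₂ = ½(10.56+21.41)×1.9 = 30.37. Total P_a = 7.830+30.37 = 38.20 kN/m.

38.2 kN/m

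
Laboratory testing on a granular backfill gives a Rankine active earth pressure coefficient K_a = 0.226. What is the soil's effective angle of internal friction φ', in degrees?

39.1°

K_a = tan²(45° − φ/2) ⇒ 45° − φ/2 = arctan(√0.226) = 25.43°.
φ = 2(45° − 25.43°) = 39.15°.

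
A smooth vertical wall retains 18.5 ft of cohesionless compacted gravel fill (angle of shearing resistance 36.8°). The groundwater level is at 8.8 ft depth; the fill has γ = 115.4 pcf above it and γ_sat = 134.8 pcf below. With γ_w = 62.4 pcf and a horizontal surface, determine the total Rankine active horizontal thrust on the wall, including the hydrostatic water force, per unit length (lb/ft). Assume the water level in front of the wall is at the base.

K_a = tan²(45° − φ/2) = 0.2508.
γ' = 134.8 − 62.4 = 72.40 pcf. Depth below WT = 9.7 ft.
σ'_h at WT = K_a γ d_w = 254.7 psf; at base = 254.7 + K_a γ' × 9.7 = 430.8 psf.
P₁ (0–8.8 ft) = ½×254.7×8.8 = 1120. P₂ (8.8–18.5 ft) = ½(254.7+430.8)×9.7 = 3324.
P_w = ½ γ_w h₂² = 0.5×62.4×9.7² = 2936. Total = 1120+3324+2936 = 7380 lb/ft.

7380 lb/ft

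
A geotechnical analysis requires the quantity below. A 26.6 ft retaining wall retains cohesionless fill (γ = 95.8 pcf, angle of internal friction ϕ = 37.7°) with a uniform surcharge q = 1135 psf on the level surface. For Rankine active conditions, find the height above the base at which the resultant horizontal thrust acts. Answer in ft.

K_a = 0.2411.
Triangular part P₁ = ½K_aγH² = 8170 at H/3 = 8.867 ft; rectangular part P₂ = K_a q H = 7278 at H/2 = 13.30 ft.
ȳ = (P₁·8.867 + P₂·13.30)/(P₁+P₂) = 10.96 ft.

11.0 ft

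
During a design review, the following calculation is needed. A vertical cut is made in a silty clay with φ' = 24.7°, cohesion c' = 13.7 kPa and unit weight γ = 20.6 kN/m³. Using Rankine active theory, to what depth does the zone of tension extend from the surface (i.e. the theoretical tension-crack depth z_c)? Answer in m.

2.08 m

K_a = tan²(45° − 24.7°/2) = 0.4106; √K_a = 0.6408.
The active pressure is zero where K_a γ z = 2c√K_a, so z_c = 2c/(γ√K_a) = 2×13.7/(20.6×0.6408) = 2.076 m.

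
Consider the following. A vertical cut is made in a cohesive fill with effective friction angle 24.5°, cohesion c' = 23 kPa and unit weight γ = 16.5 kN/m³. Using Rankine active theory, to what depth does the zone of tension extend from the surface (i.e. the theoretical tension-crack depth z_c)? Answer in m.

K_a = tan²(45° − 24.5°/2) = 0.4137; √K_a = 0.6432.
The active pressure is zero where K_a γ z = 2c√K_a, so z_c = 2c/(γ√K_a) = 2×23/(16.5×0.6432) = 4.334 m.

4.33 m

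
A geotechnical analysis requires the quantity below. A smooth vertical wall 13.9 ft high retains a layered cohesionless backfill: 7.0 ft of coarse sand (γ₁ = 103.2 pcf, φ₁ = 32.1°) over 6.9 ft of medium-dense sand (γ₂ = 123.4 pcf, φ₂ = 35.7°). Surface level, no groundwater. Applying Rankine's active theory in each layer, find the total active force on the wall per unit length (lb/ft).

K_a1 = tan²(45°−32.1°/2) = 0.3060; K_a2 = tan²(45°−35.7°/2) = 0.2630.
Layer 1: σ at base = K_a1 γ₁ h₁ = 221.1 psf; P₁ = ½×221.1×7.0 = 773.7.
Layer 2: σ_v at top = γ₁h₁ = 722.4; σ_h top = K_a2×722.4 = 190.0; σ_h base = K_a2×(722.4+123.4×6.9) = 413.9.
P₂ = ½(190.0+413.9)×6.9 = 2083. Total P_a = 773.7+2083 = 2857 lb/ft.

2860 lb/ft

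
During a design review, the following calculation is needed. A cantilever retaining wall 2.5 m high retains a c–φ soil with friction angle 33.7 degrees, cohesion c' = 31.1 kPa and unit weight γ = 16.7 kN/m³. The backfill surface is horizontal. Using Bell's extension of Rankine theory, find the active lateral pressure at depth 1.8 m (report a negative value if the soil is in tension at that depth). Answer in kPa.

-24.7 kPa

K_a = (1 − sin φ)/(1 + sin φ) = 0.2863.
σ_a = K_a γ z − 2c√K_a = 0.2863×16.7×1.8 − 2×31.1×0.5351 = -24.68 kPa.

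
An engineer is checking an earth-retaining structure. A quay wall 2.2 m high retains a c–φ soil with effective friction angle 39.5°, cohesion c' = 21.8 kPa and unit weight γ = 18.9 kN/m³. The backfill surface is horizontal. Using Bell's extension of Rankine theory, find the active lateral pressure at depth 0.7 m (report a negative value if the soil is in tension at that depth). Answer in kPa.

-17.6 kPa

K_a = (1 − sin φ)/(1 + sin φ) = 0.2224.
σ_a = K_a γ z − 2c√K_a = 0.2224×18.9×0.7 − 2×21.8×0.4716 = -17.62 kPa.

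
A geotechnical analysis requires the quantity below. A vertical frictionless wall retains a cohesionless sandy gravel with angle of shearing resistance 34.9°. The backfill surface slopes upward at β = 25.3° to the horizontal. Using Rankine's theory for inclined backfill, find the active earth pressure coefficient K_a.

0.369

K_a = cos β · (cos β − √(cos²β − cos²φ)) / (cos β + √(cos²β − cos²φ)).
cos β = 0.9041, cos φ = 0.8202, √(cos²β − cos²φ) = 0.3804.
K_a = 0.9041 × (0.9041 − 0.3804)/(0.9041 + 0.3804) = 0.3686.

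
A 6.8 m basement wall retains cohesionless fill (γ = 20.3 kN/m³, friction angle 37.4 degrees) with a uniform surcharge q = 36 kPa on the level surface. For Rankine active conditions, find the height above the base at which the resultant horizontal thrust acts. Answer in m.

K_a = 0.2443.
Triangular part P₁ = ½K_aγH² = 114.6 at H/3 = 2.267 m; rectangular part P₂ = K_a q H = 59.80 at H/2 = 3.400 m.
ȳ = (P₁·2.267 + P₂·3.400)/(P₁+P₂) = 2.655 m.

2.66 m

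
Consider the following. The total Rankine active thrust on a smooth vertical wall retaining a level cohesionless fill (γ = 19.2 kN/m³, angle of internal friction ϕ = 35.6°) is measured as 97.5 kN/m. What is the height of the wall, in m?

K_a = 0.2641. P_a = ½ K_a γ H² ⇒ H = √(2P_a/(K_a γ)).
H = √(2×97.5/(0.2641×19.2)) = 6.201 m.

6.20 m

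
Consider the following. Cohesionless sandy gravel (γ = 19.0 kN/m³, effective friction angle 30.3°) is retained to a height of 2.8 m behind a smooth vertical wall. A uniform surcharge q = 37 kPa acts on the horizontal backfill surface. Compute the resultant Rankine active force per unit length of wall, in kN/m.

K_a = tan²(45° − φ/2) = 0.3293.
Soil triangle: ½ K_a γ H² = 0.5×0.3293×19.0×2.8² = 24.53 kN/m.
Surcharge rectangle: K_a q H = 0.3293×37×2.8 = 34.12 kN/m.
Total = 24.53 + 34.12 = 58.65 kN/m.

58.6 kN/m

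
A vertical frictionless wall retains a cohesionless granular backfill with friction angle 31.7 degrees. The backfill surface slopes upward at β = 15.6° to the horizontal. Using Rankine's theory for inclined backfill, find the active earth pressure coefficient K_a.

K_a = cos β · (cos β − √(cos²β − cos²φ)) / (cos β + √(cos²β − cos²φ)).
cos β = 0.9632, cos φ = 0.8508, √(cos²β − cos²φ) = 0.4514.
K_a = 0.9632 × (0.9632 − 0.4514)/(0.9632 + 0.4514) = 0.3484.

0.348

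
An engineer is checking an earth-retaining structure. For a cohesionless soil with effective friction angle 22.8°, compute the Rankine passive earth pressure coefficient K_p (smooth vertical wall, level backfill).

2.27

K_p = (1 + sin φ)/(1 − sin φ) = tan²(45° + 22.8°/2) = 2.265.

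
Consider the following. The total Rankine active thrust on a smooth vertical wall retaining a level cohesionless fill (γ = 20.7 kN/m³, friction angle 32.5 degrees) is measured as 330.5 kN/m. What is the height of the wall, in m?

K_a = 0.3010. P_a = ½ K_a γ H² ⇒ H = √(2P_a/(K_a γ)).
H = √(2×330.5/(0.3010×20.7)) = 10.30 m.

10.3 m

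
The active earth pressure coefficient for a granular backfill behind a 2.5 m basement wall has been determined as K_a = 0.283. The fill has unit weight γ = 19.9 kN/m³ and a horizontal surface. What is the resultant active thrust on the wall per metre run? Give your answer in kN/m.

P = ½ K_a γ H² = 0.5 × 0.283 × 19.9 × 2.5² = 17.60 kN/m.

17.6 kN/m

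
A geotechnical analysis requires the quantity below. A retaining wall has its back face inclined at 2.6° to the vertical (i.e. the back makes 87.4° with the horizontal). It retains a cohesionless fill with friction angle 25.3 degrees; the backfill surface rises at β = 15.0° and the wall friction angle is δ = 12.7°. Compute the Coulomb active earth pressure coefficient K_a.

0.491

K_a = sin²(α+φ) / [sin²α · sin(α−δ) · (1 + √{sin(φ+δ)sin(φ−β) / (sin(α−δ)sin(α+β))})²].
With α = 87.4°, φ = 25.3°, δ = 12.7°, β = 15.0°: K_a = 0.4911.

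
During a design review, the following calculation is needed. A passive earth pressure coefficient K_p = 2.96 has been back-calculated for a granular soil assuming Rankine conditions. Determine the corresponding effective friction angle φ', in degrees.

K_p = (1+sin φ)/(1−sin φ) ⇒ sin φ = (K_p − 1)/(K_p + 1) = 0.4949.
φ = arcsin(0.4949) = 29.67°.

29.7°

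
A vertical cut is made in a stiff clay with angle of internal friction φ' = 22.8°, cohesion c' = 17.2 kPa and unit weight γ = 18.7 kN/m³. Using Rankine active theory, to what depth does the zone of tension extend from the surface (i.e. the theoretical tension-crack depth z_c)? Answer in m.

K_a = tan²(45° − 22.8°/2) = 0.4414; √K_a = 0.6644.
The active pressure is zero where K_a γ z = 2c√K_a, so z_c = 2c/(γ√K_a) = 2×17.2/(18.7×0.6644) = 2.769 m.

2.77 m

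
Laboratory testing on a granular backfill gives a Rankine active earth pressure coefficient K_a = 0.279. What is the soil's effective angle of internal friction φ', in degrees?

34.3°

K_a = tan²(45° − φ/2) ⇒ 45° − φ/2 = arctan(√0.279) = 27.84°.
φ = 2(45° − 27.84°) = 34.31°.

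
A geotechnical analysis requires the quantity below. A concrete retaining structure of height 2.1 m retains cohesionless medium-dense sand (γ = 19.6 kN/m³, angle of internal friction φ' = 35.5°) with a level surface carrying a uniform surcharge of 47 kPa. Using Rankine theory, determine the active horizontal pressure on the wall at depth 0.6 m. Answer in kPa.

15.6 kPa

K_a = (1 − sin φ)/(1 + sin φ) = 0.2653.
σ_v = γz + q = 19.6 × 0.6 + 47 = 58.76 kPa.
σ_h = K_a σ_v = 0.2653 × 58.76 = 15.59 kPa.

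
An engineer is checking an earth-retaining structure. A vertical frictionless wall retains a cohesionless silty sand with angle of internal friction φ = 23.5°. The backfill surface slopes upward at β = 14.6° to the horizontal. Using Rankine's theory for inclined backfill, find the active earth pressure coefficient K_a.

K_a = cos β · (cos β − √(cos²β − cos²φ)) / (cos β + √(cos²β − cos²φ)).
cos β = 0.9677, cos φ = 0.9171, √(cos²β − cos²φ) = 0.3090.
K_a = 0.9677 × (0.9677 − 0.3090)/(0.9677 + 0.3090) = 0.4993.

0.499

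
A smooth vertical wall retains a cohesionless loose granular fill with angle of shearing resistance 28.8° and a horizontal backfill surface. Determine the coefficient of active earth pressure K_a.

0.350

K_a = (1 − sin φ)/(1 + sin φ) = (1 − sin 28.8°)/(1 + sin 28.8°) = 0.3498.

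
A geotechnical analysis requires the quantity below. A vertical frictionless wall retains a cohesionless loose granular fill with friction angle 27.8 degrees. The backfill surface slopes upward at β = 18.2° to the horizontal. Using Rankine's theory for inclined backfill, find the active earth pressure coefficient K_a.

K_a = cos β · (cos β − √(cos²β − cos²φ)) / (cos β + √(cos²β − cos²φ)).
cos β = 0.9500, cos φ = 0.8846, √(cos²β − cos²φ) = 0.3464.
K_a = 0.9500 × (0.9500 − 0.3464)/(0.9500 + 0.3464) = 0.4423.

0.442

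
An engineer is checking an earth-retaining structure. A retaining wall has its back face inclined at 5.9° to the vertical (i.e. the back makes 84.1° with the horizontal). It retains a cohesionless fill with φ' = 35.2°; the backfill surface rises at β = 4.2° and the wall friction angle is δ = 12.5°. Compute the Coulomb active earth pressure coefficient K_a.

0.303

K_a = sin²(α+φ) / [sin²α · sin(α−δ) · (1 + √{sin(φ+δ)sin(φ−β) / (sin(α−δ)sin(α+β))})²].
With α = 84.1°, φ = 35.2°, δ = 12.5°, β = 4.2°: K_a = 0.3035.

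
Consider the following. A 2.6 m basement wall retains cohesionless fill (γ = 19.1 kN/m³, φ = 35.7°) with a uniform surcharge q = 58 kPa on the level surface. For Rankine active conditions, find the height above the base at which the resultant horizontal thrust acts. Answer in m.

1.17 m

K_a = 0.2630.
Triangular part P₁ = ½K_aγH² = 16.98 at H/3 = 0.8667 m; rectangular part P₂ = K_a q H = 39.66 at H/2 = 1.300 m.
ȳ = (P₁·0.8667 + P₂·1.300)/(P₁+P₂) = 1.170 m.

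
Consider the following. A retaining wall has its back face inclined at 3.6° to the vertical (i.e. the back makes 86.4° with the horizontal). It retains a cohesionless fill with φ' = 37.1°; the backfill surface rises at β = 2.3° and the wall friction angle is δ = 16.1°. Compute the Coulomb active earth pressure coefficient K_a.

0.258

K_a = sin²(α+φ) / [sin²α · sin(α−δ) · (1 + √{sin(φ+δ)sin(φ−β) / (sin(α−δ)sin(α+β))})²].
With α = 86.4°, φ = 37.1°, δ = 16.1°, β = 2.3°: K_a = 0.2576.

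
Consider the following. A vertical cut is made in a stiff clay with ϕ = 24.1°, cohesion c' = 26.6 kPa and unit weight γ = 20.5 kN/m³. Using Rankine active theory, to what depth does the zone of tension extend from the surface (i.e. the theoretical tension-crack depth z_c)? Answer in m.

4.00 m

K_a = tan²(45° − 24.1°/2) = 0.4201; √K_a = 0.6482.
The active pressure is zero where K_a γ z = 2c√K_a, so z_c = 2c/(γ√K_a) = 2×26.6/(20.5×0.6482) = 4.004 m.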